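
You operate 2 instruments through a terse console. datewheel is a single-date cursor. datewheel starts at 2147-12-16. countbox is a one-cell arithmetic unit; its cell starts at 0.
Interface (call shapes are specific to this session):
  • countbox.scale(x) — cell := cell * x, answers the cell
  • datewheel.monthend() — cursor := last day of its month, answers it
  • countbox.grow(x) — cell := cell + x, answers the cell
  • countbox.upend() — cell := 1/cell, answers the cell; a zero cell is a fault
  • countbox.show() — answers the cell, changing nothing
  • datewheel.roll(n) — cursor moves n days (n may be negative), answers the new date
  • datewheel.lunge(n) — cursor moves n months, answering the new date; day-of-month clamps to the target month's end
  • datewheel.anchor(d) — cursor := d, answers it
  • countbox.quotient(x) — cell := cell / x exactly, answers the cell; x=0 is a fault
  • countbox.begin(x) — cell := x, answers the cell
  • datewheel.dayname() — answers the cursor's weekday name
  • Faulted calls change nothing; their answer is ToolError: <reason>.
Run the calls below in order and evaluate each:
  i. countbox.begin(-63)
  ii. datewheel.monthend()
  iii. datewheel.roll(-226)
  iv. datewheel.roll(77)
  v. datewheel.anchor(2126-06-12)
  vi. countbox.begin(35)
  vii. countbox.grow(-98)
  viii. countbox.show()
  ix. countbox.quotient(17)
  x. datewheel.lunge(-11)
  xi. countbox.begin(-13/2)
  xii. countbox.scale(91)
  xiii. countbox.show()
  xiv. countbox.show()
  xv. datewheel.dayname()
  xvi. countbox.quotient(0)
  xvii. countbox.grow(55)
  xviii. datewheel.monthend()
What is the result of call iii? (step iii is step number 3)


>> countbox.begin(x='-63')
<< -63
>> datewheel.monthend()
<< 2147-12-31
>> datewheel.roll(n='-226')
<< 2147-05-19
>> datewheel.roll(n='77')
<< 2147-08-04
>> datewheel.anchor(d='2126-06-12')
<< 2126-06-12
>> countbox.begin(x='35')
<< 35
>> countbox.grow(x='-98')
<< -63
>> countbox.show()
<< -63
>> countbox.quotient(x='17')
<< -63/17
>> datewheel.lunge(n='-11')
<< 2125-07-12
>> countbox.begin(x='-13/2')
<< -13/2
>> countbox.scale(x='91')
<< -1183/2
>> countbox.show()
<< -1183/2
>> countbox.show()
<< -1183/2
>> datewheel.dayname()
<< Thursday
>> countbox.quotient(x='0')
<< ToolError: division by zero
>> countbox.grow(x='55')
<< -1073/2
>> datewheel.monthend()
<< 2125-07-31

Answer: 2147-05-19


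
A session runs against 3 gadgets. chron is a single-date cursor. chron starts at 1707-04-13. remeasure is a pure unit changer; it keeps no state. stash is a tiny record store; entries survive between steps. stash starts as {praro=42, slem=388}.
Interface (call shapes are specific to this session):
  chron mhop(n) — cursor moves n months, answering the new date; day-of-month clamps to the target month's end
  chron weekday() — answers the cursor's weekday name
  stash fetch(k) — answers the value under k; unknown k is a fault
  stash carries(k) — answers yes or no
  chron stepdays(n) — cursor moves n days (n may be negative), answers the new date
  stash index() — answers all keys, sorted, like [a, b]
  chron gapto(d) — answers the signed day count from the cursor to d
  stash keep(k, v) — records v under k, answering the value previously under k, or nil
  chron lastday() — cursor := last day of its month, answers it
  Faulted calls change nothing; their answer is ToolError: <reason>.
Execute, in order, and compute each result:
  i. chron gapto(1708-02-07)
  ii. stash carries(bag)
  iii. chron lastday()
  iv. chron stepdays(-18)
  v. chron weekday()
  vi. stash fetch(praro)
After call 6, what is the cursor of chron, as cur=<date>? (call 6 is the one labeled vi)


Answer: cur=1707-04-12

Derivation:
Step: chron gapto[d=1708-02-07]
Result: 300
Step: stash carries[k=bag]
Result: no
Step: chron lastday[]
Result: 1707-04-30
Step: chron stepdays[n=-18]
Result: 1707-04-12
Step: chron weekday[]
Result: Tuesday
Step: stash fetch[k=praro]
Result: 42


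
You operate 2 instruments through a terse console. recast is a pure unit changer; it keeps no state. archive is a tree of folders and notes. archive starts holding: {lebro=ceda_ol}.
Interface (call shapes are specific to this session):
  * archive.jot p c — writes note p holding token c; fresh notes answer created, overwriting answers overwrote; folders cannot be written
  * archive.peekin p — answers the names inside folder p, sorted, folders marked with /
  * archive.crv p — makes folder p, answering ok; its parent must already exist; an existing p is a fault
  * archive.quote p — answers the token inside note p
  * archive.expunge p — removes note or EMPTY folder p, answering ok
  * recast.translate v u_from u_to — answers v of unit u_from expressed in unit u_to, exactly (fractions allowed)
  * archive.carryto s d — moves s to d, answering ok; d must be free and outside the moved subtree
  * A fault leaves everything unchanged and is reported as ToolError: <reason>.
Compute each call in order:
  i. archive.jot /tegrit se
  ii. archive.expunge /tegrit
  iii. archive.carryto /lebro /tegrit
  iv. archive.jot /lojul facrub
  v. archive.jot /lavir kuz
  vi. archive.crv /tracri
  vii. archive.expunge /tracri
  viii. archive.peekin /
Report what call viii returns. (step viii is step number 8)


Answer: [lavir, lojul, tegrit]

Derivation:
Step: archive.jot[p: /tegrit; c: se]
Result: created
Step: archive.expunge[p: /tegrit]
Result: ok
Step: archive.carryto[s: /lebro; d: /tegrit]
Result: ok
Step: archive.jot[p: /lojul; c: facrub]
Result: created
Step: archive.jot[p: /lavir; c: kuz]
Result: created
Step: archive.crv[p: /tracri]
Result: ok
Step: archive.expunge[p: /tracri]
Result: ok
Step: archive.peekin[p: /]
Result: [lavir, lojul, tegrit]


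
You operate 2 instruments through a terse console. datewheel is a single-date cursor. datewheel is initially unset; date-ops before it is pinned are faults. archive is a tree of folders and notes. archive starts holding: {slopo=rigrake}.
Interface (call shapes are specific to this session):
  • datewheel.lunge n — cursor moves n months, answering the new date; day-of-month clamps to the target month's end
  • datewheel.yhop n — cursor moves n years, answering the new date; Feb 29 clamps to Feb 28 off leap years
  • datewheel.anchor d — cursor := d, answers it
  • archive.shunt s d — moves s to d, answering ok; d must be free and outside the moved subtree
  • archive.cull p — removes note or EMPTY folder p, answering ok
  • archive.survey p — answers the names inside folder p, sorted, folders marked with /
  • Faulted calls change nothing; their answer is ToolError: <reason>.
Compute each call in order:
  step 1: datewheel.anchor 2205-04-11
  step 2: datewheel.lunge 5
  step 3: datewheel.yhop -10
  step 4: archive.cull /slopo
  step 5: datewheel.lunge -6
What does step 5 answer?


$ datewheel.anchor 2205-04-11
= 2205-04-11
$ datewheel.lunge 5
= 2205-09-11
$ datewheel.yhop -10
= 2195-09-11
$ archive.cull /slopo
= ok
$ datewheel.lunge -6
= 2195-03-11

Answer: 2195-03-11


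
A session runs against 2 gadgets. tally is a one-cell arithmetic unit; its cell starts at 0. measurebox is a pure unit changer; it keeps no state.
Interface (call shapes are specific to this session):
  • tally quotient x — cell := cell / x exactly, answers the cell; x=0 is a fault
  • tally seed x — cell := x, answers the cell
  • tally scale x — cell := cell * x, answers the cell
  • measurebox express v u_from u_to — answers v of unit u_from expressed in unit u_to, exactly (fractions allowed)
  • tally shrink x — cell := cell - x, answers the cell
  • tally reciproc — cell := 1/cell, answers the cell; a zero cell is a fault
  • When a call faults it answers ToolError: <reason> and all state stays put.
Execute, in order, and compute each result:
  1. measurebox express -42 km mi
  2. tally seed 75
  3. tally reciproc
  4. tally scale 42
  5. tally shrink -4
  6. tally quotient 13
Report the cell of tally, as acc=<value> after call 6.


→ measurebox express(v=-42, u_from=km, u_to=mi)
← -109375/4191
→ tally seed(x=75)
← 75
→ tally reciproc()
← 1/75
→ tally scale(x=42)
← 14/25
→ tally shrink(x=-4)
← 114/25
→ tally quotient(x=13)
← 114/325

Answer: acc=114/325


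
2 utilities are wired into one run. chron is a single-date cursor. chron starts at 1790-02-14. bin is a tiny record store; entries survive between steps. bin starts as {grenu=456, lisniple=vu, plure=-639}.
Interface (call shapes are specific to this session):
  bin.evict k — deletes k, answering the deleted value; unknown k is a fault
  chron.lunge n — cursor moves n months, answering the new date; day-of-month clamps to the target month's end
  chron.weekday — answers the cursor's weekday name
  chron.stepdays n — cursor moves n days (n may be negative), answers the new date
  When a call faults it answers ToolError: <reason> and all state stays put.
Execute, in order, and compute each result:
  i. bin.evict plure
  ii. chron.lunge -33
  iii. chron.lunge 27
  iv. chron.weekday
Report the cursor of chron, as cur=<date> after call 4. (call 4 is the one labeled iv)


> bin.evict plure
= -639
> chron.lunge -33
= 1787-05-14
> chron.lunge 27
= 1789-08-14
> chron.weekday
= Friday

Answer: cur=1789-08-14


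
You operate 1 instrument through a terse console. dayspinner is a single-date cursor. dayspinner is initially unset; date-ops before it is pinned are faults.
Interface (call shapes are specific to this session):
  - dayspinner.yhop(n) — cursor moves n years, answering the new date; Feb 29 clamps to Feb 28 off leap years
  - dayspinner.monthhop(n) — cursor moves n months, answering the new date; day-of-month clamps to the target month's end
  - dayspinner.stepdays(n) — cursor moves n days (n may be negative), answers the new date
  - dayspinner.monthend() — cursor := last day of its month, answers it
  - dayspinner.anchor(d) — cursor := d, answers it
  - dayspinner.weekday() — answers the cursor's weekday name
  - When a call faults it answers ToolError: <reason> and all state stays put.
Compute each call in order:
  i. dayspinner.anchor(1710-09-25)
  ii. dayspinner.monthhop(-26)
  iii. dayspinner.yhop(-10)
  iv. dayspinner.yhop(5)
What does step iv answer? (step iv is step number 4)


Then dayspinner.anchor on d: 1710-09-25, which returns 1710-09-25.
Invoking dayspinner.monthhop on n: -26: 1708-07-25.
Using dayspinner.yhop on n: -10, and see 1698-07-25.
I try dayspinner.yhop on n: 5, and get 1703-07-25.

Answer: 1703-07-25


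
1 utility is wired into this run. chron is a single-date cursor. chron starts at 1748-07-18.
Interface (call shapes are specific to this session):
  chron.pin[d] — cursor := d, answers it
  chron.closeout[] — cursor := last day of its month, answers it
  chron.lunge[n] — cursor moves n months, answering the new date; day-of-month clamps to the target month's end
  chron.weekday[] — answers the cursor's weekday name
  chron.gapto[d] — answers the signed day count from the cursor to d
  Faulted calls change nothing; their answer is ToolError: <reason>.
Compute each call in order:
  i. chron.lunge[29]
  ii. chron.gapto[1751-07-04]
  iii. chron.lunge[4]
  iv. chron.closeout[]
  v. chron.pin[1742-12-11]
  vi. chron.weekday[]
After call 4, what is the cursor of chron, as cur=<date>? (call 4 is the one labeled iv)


·→ chron.lunge(n: 29)
·← 1750-12-18
·→ chron.gapto(d: 1751-07-04)
·← 198
·→ chron.lunge(n: 4)
·← 1751-04-18
·→ chron.closeout()
·← 1751-04-30
·→ chron.pin(d: 1742-12-11)
·← 1742-12-11
·→ chron.weekday()
·← Tuesday

Answer: cur=1751-04-30


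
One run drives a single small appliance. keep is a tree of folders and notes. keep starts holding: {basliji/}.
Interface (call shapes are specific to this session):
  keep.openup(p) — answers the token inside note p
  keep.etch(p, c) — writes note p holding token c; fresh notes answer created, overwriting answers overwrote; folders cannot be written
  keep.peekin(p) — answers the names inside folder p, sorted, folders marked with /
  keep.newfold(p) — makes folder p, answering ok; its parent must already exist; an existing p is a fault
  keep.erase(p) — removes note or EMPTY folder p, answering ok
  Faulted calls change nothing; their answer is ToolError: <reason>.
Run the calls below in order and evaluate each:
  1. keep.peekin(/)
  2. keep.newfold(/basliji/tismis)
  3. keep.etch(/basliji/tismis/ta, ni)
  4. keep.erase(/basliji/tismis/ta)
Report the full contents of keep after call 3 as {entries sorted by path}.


Answer: {basliji/, basliji/tismis/, basliji/tismis/ta=ni}

Derivation:
Now I run keep.peekin with p='/', yielding [basliji/].
Next I call keep.newfold with p='/basliji/tismis', yielding ok.
I use keep.etch with p='/basliji/tismis/ta', c='ni', → created.
Then keep.erase with p='/basliji/tismis/ta', — result: ok.


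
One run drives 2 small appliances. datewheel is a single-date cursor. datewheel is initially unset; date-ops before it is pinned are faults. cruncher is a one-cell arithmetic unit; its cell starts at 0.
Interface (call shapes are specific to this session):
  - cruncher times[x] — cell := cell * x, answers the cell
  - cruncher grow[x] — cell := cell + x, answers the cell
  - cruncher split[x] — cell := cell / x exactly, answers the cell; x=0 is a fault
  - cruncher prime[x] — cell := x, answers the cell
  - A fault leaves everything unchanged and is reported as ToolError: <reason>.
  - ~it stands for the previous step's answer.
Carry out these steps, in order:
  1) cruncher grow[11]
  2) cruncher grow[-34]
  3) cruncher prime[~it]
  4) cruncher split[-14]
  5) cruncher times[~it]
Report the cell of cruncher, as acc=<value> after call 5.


Invoking cruncher grow on x→11, and see 11.
I run cruncher grow on x→-34, — result: -23.
Next I call cruncher prime on x→~it, yielding -23.
I run cruncher split on x→-14, → 23/14.
Calling cruncher times on x→~it, — result: 529/196.

Answer: acc=529/196


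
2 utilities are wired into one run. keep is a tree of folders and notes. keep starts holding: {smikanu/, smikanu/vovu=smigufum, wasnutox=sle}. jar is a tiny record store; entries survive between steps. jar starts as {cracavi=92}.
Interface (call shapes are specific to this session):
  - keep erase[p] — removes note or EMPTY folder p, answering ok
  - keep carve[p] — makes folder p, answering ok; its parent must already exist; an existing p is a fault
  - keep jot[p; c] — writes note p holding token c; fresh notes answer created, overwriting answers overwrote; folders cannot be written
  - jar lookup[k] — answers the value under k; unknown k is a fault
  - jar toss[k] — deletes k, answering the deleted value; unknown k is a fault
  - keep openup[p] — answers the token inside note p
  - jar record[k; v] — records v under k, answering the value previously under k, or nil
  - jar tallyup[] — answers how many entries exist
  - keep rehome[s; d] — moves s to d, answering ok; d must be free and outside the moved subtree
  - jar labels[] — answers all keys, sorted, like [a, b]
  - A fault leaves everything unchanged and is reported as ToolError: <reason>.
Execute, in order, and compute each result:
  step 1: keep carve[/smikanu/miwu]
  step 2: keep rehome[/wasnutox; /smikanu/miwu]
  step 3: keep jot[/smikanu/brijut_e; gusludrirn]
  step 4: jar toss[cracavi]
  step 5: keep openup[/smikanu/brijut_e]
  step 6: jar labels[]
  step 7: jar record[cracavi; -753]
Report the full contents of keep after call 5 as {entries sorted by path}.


-- keep carve(p→/smikanu/miwu) => ok
-- keep rehome(s→/wasnutox, d→/smikanu/miwu) => ToolError: exists
-- keep jot(p→/smikanu/brijut_e, c→gusludrirn) => created
-- jar toss(k→cracavi) => 92
-- keep openup(p→/smikanu/brijut_e) => gusludrirn
-- jar labels() => []
-- jar record(k→cracavi, v→-753) => nil

Answer: {smikanu/, smikanu/brijut_e=gusludrirn, smikanu/miwu/, smikanu/vovu=smigufum, wasnutox=sle}


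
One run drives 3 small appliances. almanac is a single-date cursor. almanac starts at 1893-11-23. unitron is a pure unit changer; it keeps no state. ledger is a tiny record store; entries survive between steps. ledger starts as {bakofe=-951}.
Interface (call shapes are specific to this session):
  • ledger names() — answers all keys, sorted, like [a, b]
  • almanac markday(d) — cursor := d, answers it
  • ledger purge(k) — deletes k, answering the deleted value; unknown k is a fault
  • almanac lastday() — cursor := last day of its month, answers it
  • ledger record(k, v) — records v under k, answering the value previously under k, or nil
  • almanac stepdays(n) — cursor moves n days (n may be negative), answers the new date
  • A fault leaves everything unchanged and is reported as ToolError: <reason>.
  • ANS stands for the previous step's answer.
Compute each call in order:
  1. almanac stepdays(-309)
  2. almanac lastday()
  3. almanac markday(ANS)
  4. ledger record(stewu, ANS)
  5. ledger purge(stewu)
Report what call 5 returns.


Answer: 1893-01-31

Derivation:
~$ almanac stepdays -309
= 1893-01-18
~$ almanac lastday
= 1893-01-31
~$ almanac markday ANS
= 1893-01-31
~$ ledger record stewu ANS
= nil
~$ ledger purge stewu
= 1893-01-31


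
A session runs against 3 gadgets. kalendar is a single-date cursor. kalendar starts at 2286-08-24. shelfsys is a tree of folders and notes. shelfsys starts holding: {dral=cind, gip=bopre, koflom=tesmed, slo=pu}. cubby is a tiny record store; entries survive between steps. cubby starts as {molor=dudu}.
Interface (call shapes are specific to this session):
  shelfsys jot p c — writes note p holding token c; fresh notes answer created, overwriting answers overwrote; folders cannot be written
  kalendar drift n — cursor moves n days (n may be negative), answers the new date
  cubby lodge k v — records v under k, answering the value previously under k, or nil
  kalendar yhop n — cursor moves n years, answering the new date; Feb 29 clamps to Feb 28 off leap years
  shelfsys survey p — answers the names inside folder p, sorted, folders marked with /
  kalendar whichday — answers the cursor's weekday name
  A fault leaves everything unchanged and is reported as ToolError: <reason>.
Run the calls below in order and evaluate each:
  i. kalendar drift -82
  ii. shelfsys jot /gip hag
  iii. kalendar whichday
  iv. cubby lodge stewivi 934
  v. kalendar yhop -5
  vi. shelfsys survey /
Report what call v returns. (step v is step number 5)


// 1. kalendar drift(n: -82) ~> 2286-06-03
// 2. shelfsys jot(p: /gip, c: hag) ~> overwrote
// 3. kalendar whichday() ~> Thursday
// 4. cubby lodge(k: stewivi, v: 934) ~> nil
// 5. kalendar yhop(n: -5) ~> 2281-06-03
// 6. shelfsys survey(p: /) ~> [dral, gip, koflom, slo]

Answer: 2281-06-03


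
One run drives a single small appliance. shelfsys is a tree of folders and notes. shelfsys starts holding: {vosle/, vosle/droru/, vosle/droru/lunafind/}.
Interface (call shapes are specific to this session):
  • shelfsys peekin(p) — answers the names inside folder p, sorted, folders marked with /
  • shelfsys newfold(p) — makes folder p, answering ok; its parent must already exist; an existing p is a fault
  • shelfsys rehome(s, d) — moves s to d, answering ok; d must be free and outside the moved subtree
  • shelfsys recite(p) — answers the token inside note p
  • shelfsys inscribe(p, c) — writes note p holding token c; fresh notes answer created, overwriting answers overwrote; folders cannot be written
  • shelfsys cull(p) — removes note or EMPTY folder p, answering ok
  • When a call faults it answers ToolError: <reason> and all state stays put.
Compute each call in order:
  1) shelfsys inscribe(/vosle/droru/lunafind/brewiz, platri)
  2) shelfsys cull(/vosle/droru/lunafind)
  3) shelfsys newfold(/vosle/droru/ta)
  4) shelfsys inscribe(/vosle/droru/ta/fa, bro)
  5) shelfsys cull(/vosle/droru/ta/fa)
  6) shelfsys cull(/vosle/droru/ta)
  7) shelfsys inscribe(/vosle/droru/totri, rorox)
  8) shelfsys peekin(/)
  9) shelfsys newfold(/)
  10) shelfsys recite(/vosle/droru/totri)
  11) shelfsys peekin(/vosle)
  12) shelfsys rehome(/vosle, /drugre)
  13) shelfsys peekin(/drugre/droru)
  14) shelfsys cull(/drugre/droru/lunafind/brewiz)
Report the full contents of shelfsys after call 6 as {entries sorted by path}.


Answer: {vosle/, vosle/droru/, vosle/droru/lunafind/, vosle/droru/lunafind/brewiz=platri}

Derivation:
>> shelfsys inscribe(p: /vosle/droru/lunafind/brewiz, c: platri)
<< created
>> shelfsys cull(p: /vosle/droru/lunafind)
<< ToolError: not empty
>> shelfsys newfold(p: /vosle/droru/ta)
<< ok
>> shelfsys inscribe(p: /vosle/droru/ta/fa, c: bro)
<< created
>> shelfsys cull(p: /vosle/droru/ta/fa)
<< ok
>> shelfsys cull(p: /vosle/droru/ta)
<< ok
>> shelfsys inscribe(p: /vosle/droru/totri, c: rorox)
<< created
>> shelfsys peekin(p: /)
<< [vosle/]
>> shelfsys newfold(p: /)
<< ToolError: exists
>> shelfsys recite(p: /vosle/droru/totri)
<< rorox
>> shelfsys peekin(p: /vosle)
<< [droru/]
>> shelfsys rehome(s: /vosle, d: /drugre)
<< ok
>> shelfsys peekin(p: /drugre/droru)
<< [lunafind/, totri]
>> shelfsys cull(p: /drugre/droru/lunafind/brewiz)
<< ok


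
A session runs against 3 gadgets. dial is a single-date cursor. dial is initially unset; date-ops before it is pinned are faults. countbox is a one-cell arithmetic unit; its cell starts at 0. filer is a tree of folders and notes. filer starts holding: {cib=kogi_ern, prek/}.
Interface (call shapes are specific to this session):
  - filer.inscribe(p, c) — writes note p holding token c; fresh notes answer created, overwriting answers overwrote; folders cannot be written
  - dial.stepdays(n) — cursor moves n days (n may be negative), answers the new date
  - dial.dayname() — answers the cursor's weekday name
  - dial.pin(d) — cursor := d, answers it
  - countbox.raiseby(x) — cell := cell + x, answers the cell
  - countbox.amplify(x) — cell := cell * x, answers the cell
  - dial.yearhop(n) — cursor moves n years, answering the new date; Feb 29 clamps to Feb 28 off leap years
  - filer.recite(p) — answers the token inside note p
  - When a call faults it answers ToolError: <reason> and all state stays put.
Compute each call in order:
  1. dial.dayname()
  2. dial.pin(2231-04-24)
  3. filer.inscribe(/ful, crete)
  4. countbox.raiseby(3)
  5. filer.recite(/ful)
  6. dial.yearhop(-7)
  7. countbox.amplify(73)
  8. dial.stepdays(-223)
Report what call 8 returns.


% dial.dayname
  ToolError: no date set
% dial.pin d→2231-04-24
  2231-04-24
% filer.inscribe p→/ful c→crete
  created
% countbox.raiseby x→3
  3
% filer.recite p→/ful
  crete
% dial.yearhop n→-7
  2224-04-24
% countbox.amplify x→73
  219
% dial.stepdays n→-223
  2223-09-14

Answer: 2223-09-14


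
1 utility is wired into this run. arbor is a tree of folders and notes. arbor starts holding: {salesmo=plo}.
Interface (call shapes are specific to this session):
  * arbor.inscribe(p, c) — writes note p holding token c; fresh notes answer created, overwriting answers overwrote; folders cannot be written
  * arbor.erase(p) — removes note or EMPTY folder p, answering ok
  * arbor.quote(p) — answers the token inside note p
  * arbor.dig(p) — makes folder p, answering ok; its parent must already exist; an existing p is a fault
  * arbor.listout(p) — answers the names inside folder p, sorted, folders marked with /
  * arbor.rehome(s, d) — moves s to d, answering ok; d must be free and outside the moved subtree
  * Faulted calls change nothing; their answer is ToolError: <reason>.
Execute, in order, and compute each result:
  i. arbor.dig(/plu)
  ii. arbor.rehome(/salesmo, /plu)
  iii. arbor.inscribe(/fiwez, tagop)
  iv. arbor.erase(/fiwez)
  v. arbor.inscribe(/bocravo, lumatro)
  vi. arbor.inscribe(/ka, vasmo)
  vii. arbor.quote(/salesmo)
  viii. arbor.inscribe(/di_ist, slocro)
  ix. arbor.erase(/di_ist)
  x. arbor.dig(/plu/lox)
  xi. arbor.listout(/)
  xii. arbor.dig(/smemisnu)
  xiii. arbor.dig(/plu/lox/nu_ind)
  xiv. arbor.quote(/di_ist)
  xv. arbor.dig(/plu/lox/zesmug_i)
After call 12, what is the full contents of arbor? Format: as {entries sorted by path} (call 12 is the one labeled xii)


Answer: {bocravo=lumatro, ka=vasmo, plu/, plu/lox/, salesmo=plo, smemisnu/}

Derivation:
Next I call arbor.dig on p: /plu, which returns ok.
I run arbor.rehome on s: /salesmo, d: /plu, and get ToolError: exists.
Using arbor.inscribe on p: /fiwez, c: tagop, yielding created.
Now I run arbor.erase on p: /fiwez, and get ok.
I try arbor.inscribe on p: /bocravo, c: lumatro, which returns created.
I invoke arbor.inscribe on p: /ka, c: vasmo, giving created.
I invoke arbor.quote on p: /salesmo, giving plo.
I try arbor.inscribe on p: /di_ist, c: slocro, and see created.
Next I call arbor.erase on p: /di_ist, and get ok.
Next I call arbor.dig on p: /plu/lox, and see ok.
I try arbor.listout on p: /, and observe [bocravo, ka, plu/, salesmo].
Then arbor.dig on p: /smemisnu, → ok.
I run arbor.dig on p: /plu/lox/nu_ind, which returns ok.
I try arbor.quote on p: /di_ist, and see ToolError: not found.
Then arbor.dig on p: /plu/lox/zesmug_i, and observe ok.


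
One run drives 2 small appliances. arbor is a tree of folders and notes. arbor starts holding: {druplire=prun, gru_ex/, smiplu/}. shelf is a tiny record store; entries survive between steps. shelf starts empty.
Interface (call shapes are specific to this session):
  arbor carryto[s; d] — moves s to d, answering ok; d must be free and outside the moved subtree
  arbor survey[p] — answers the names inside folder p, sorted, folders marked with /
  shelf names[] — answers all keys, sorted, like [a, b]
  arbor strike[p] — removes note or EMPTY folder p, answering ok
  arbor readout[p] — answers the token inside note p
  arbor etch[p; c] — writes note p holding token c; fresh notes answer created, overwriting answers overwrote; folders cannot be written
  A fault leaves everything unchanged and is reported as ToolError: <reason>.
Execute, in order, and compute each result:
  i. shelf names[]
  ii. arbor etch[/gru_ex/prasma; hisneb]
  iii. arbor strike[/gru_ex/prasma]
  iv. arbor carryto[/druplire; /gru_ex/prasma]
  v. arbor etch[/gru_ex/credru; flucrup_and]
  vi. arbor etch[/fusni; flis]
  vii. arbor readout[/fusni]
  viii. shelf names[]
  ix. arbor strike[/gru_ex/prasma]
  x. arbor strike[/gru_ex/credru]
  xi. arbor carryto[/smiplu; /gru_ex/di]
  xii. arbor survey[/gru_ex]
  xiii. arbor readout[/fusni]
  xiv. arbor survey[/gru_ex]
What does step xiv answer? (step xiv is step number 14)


Answer: [di/]

Derivation:
// 1. shelf names() -> []
// 2. arbor etch(p→/gru_ex/prasma, c→hisneb) -> created
// 3. arbor strike(p→/gru_ex/prasma) -> ok
// 4. arbor carryto(s→/druplire, d→/gru_ex/prasma) -> ok
// 5. arbor etch(p→/gru_ex/credru, c→flucrup_and) -> created
// 6. arbor etch(p→/fusni, c→flis) -> created
// 7. arbor readout(p→/fusni) -> flis
// 8. shelf names() -> []
// 9. arbor strike(p→/gru_ex/prasma) -> ok
// 10. arbor strike(p→/gru_ex/credru) -> ok
// 11. arbor carryto(s→/smiplu, d→/gru_ex/di) -> ok
// 12. arbor survey(p→/gru_ex) -> [di/]
// 13. arbor readout(p→/fusni) -> flis
// 14. arbor survey(p→/gru_ex) -> [di/]


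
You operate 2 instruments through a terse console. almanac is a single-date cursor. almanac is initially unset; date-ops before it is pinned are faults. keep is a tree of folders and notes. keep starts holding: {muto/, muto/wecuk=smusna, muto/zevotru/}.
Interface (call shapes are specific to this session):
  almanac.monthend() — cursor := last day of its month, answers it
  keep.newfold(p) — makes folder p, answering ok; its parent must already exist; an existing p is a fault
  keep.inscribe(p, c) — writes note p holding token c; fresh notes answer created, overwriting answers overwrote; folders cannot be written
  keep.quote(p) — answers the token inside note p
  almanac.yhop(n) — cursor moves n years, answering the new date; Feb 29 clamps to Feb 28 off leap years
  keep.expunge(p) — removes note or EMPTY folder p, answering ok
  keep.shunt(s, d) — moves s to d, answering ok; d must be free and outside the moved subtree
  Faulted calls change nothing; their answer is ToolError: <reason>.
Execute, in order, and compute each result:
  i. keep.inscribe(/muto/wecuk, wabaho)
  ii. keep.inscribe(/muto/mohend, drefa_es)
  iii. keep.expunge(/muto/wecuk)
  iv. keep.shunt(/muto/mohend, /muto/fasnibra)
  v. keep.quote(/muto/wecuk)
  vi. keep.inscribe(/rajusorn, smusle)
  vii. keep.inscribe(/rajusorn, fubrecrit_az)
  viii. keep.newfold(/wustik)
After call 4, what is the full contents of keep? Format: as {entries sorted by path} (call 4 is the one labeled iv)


# 1. inscribe(p: /muto/wecuk, c: wabaho) ~> overwrote
# 2. inscribe(p: /muto/mohend, c: drefa_es) ~> created
# 3. expunge(p: /muto/wecuk) ~> ok
# 4. shunt(s: /muto/mohend, d: /muto/fasnibra) ~> ok
# 5. quote(p: /muto/wecuk) ~> ToolError: not found
# 6. inscribe(p: /rajusorn, c: smusle) ~> created
# 7. inscribe(p: /rajusorn, c: fubrecrit_az) ~> overwrote
# 8. newfold(p: /wustik) ~> ok

Answer: {muto/, muto/fasnibra=drefa_es, muto/zevotru/}


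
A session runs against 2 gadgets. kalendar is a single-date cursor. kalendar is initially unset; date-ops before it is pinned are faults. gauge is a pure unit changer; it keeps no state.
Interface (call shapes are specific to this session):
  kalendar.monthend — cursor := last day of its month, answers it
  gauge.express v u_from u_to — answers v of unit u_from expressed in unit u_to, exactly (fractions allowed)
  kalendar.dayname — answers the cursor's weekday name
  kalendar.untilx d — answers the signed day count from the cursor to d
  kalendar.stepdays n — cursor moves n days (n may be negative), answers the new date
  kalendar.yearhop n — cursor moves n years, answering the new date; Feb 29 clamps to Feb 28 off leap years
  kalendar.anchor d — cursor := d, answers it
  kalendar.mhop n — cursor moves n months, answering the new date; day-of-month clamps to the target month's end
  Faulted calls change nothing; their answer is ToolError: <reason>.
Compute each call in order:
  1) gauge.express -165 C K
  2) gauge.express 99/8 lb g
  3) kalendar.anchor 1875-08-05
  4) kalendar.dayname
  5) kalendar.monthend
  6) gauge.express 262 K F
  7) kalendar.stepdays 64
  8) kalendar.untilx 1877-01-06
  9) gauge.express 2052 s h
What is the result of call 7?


Answer: 1875-11-03

Derivation:
>> gauge.express(v='-165', u_from='C', u_to='K')
<< 2163/20
>> gauge.express(v='99/8', u_from='lb', u_to='g')
<< 4490564463/800000
>> kalendar.anchor(d='1875-08-05')
<< 1875-08-05
>> kalendar.dayname()
<< Thursday
>> kalendar.monthend()
<< 1875-08-31
>> gauge.express(v='262', u_from='K', u_to='F')
<< 1193/100
>> kalendar.stepdays(n='64')
<< 1875-11-03
>> kalendar.untilx(d='1877-01-06')
<< 430
>> gauge.express(v='2052', u_from='s', u_to='h')
<< 57/100


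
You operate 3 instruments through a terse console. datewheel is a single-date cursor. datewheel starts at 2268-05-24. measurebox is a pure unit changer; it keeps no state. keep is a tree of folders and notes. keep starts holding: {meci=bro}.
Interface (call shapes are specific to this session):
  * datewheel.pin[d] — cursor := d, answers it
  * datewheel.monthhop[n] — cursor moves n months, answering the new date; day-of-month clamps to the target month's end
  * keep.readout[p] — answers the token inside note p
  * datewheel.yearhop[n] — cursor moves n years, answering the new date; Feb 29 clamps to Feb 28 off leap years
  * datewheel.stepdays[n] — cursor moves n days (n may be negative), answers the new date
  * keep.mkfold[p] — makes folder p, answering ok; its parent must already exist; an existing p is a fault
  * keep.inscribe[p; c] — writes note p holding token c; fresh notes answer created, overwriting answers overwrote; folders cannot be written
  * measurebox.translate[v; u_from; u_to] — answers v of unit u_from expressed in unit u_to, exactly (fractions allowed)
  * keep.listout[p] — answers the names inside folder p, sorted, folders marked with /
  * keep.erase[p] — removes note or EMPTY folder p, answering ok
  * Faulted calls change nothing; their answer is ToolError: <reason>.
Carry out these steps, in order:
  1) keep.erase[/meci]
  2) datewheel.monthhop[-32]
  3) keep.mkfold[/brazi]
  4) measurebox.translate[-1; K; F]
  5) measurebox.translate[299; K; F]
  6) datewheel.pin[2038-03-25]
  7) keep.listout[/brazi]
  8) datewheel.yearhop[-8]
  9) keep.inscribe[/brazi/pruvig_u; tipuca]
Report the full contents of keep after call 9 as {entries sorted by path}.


> keep.erase p→/meci
  ok
> datewheel.monthhop n→-32
  2265-09-24
> keep.mkfold p→/brazi
  ok
> measurebox.translate v→-1 u_from→K u_to→F
  -46147/100
> measurebox.translate v→299 u_from→K u_to→F
  7853/100
> datewheel.pin d→2038-03-25
  2038-03-25
> keep.listout p→/brazi
  []
> datewheel.yearhop n→-8
  2030-03-25
> keep.inscribe p→/brazi/pruvig_u c→tipuca
  created

Answer: {brazi/, brazi/pruvig_u=tipuca}


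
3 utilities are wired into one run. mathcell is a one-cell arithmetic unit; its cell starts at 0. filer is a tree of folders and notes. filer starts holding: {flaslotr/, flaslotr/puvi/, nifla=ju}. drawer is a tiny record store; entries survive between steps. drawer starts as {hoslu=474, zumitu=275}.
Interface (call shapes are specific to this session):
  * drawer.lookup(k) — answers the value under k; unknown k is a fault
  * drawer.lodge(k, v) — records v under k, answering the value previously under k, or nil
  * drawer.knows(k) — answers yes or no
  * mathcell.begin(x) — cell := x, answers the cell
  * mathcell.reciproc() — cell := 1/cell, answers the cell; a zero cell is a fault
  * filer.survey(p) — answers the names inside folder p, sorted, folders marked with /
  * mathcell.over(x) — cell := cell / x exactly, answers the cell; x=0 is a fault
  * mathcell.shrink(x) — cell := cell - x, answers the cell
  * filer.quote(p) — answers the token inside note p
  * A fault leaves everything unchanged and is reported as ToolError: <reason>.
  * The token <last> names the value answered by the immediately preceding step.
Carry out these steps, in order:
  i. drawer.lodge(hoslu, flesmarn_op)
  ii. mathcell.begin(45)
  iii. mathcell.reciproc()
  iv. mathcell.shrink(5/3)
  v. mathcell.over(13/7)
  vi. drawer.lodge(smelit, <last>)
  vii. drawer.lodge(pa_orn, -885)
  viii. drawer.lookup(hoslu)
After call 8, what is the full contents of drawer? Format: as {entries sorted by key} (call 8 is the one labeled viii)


% drawer.lodge k→hoslu v→flesmarn_op
:: 474
% mathcell.begin x→45
:: 45
% mathcell.reciproc
:: 1/45
% mathcell.shrink x→5/3
:: -74/45
% mathcell.over x→13/7
:: -518/585
% drawer.lodge k→smelit v→<last>
:: nil
% drawer.lodge k→pa_orn v→-885
:: nil
% drawer.lookup k→hoslu
:: flesmarn_op

Answer: {hoslu=flesmarn_op, pa_orn=-885, smelit=-518/585, zumitu=275}


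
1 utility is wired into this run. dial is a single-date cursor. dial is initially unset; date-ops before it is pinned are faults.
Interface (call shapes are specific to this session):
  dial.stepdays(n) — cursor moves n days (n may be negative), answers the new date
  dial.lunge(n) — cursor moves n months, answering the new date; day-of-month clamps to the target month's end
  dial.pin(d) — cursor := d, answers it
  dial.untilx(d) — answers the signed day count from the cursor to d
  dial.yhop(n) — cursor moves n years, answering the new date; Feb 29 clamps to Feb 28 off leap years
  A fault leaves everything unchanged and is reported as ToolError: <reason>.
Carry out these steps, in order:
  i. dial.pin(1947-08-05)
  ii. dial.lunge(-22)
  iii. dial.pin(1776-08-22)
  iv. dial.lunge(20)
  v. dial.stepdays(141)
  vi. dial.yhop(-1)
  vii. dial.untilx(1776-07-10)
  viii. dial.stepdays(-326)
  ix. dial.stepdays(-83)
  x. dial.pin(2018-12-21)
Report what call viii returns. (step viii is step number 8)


Answer: 1776-10-19

Derivation:
→ dial.pin(d=1947-08-05)
← 1947-08-05
→ dial.lunge(n=-22)
← 1945-10-05
→ dial.pin(d=1776-08-22)
← 1776-08-22
→ dial.lunge(n=20)
← 1778-04-22
→ dial.stepdays(n=141)
← 1778-09-10
→ dial.yhop(n=-1)
← 1777-09-10
→ dial.untilx(d=1776-07-10)
← -427
→ dial.stepdays(n=-326)
← 1776-10-19
→ dial.stepdays(n=-83)
← 1776-07-28
→ dial.pin(d=2018-12-21)
← 2018-12-21


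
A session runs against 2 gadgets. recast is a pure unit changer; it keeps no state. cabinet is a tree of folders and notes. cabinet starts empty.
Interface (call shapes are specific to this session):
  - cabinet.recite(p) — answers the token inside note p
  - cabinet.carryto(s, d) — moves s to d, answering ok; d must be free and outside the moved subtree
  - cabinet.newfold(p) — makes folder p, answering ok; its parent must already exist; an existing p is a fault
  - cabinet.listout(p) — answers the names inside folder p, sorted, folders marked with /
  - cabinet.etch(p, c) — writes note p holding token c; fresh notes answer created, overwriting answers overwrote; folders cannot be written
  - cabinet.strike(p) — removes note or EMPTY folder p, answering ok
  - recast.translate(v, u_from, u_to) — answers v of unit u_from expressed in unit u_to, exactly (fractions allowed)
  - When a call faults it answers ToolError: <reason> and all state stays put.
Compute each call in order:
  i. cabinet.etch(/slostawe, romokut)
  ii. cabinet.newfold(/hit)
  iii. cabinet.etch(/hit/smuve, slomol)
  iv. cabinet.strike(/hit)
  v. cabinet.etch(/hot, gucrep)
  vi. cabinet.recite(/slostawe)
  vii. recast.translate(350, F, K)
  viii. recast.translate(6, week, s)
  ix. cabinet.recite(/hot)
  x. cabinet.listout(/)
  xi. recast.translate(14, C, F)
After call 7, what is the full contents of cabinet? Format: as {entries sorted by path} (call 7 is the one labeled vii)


Answer: {hit/, hit/smuve=slomol, hot=gucrep, slostawe=romokut}

Derivation:
~$ etch p→/slostawe c→romokut
:: created
~$ newfold p→/hit
:: ok
~$ etch p→/hit/smuve c→slomol
:: created
~$ strike p→/hit
:: ToolError: not empty
~$ etch p→/hot c→gucrep
:: created
~$ recite p→/slostawe
:: romokut
~$ translate v→350 u_from→F u_to→K
:: 26989/60
~$ translate v→6 u_from→week u_to→s
:: 3628800
~$ recite p→/hot
:: gucrep
~$ listout p→/
:: [hit/, hot, slostawe]
~$ translate v→14 u_from→C u_to→F
:: 286/5


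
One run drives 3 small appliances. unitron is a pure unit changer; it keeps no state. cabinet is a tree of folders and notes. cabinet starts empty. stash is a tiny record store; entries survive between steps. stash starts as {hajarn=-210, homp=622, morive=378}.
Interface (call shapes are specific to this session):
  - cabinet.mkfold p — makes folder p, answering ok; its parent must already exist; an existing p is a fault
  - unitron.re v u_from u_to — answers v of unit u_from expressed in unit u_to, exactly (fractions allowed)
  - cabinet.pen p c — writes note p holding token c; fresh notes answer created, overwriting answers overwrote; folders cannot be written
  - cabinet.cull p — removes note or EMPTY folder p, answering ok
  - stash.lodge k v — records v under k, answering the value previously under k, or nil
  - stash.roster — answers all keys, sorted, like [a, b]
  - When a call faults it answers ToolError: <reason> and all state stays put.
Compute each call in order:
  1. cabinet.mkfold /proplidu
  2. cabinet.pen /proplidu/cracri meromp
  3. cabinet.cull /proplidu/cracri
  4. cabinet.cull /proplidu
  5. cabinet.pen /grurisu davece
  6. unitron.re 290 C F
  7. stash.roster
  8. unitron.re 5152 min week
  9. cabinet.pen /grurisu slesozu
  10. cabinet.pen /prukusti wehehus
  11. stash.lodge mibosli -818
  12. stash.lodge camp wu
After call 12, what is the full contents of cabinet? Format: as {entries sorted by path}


Calling cabinet.mkfold using p=/proplidu, which returns ok.
I use cabinet.pen using p=/proplidu/cracri, c=meromp, which returns created.
Calling cabinet.cull using p=/proplidu/cracri, and get ok.
I call cabinet.cull using p=/proplidu: ok.
Now I run cabinet.pen using p=/grurisu, c=davece, which returns created.
I call unitron.re using v=290, u_from=C, u_to=F, and get 554.
I run stash.roster, → [hajarn, homp, morive].
I call unitron.re using v=5152, u_from=min, u_to=week, which returns 23/45.
Calling cabinet.pen using p=/grurisu, c=slesozu: overwrote.
Now I run cabinet.pen using p=/prukusti, c=wehehus, and see created.
I try stash.lodge using k=mibosli, v=-818, which returns nil.
Then stash.lodge using k=camp, v=wu, — result: nil.

Answer: {grurisu=slesozu, prukusti=wehehus}
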